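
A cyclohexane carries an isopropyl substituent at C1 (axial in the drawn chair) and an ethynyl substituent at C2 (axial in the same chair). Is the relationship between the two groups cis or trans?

trans

C1 and C2 have opposite parity, so their axial bonds point in opposite directions.
With opposite-parity carbons, two substituents on the same face are one axial and one equatorial; opposite faces give both axial or both equatorial.
Here the groups are axial/axial → opposite face → trans.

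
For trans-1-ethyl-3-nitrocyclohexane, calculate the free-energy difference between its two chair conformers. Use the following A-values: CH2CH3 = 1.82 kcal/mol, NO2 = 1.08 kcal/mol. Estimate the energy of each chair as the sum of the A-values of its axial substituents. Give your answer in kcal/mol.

0.74 kcal/mol

C1 and C3 have the same parity, so for the trans isomer the two substituents are one axial and one equatorial in each chair.
Chair I (ethyl axial, nitro equatorial): E = 1.82 kcal/mol.
Chair II (ethyl equatorial, nitro axial): E = 1.08 kcal/mol.
ΔE = 1.82 − 1.08 = 0.74 kcal/mol; chair II is more stable.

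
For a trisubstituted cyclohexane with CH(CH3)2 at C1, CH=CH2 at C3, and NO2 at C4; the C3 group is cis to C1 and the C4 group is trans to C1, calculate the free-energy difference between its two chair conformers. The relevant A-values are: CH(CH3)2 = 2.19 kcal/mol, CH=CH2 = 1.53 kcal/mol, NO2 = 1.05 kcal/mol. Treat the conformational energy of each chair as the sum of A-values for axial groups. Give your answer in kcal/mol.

4.77 kcal/mol

Chair I (isopropyl axial, vinyl axial, nitro axial): E = 4.77 kcal/mol.
Chair II (isopropyl equatorial, vinyl equatorial, nitro equatorial): E = 0.00 kcal/mol.
ΔE = 4.77 − 0.00 = 4.77 kcal/mol; chair II is more stable.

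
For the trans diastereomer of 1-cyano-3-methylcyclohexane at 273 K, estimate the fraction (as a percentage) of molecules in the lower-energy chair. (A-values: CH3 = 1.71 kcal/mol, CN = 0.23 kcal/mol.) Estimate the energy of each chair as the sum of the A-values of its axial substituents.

93.9%

C1 and C3 have the same parity, so for the trans isomer the two substituents are one axial and one equatorial in each chair.
Chair I (methyl axial, cyano equatorial): E = 1.71 kcal/mol; chair II (methyl equatorial, cyano axial): E = 0.23 kcal/mol.
ΔG = 1.48 kcal/mol between the two chairs.
K = exp(ΔG/RT) with R = 1.987×10⁻³ kcal mol⁻¹ K⁻¹ and T = 273 K gives K ≈ 15.3.
Fraction in the lower-energy chair = K/(K+1) = 93.9%.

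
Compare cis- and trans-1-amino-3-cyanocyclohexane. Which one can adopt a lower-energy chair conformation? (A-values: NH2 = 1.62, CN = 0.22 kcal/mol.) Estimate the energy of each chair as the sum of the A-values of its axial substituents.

At 1,3 positions (parity same): cis → (e,e or a,a); trans → (a,e or e,a).
Best chair for cis: E = 0.00 kcal/mol; best chair for trans: E = 0.22 kcal/mol.
The cis isomer is lower by 0.22 kcal/mol.

cis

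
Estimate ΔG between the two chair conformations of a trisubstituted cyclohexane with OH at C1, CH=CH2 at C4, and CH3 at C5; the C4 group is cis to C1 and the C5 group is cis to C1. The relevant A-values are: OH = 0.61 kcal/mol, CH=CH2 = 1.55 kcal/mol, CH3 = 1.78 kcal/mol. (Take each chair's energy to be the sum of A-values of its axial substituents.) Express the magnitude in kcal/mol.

0.84 kcal/mol

Chair I (hydroxyl axial, vinyl equatorial, methyl axial): E = 2.39 kcal/mol.
Chair II (hydroxyl equatorial, vinyl axial, methyl equatorial): E = 1.55 kcal/mol.
ΔE = 2.39 − 1.55 = 0.84 kcal/mol; chair II is more stable.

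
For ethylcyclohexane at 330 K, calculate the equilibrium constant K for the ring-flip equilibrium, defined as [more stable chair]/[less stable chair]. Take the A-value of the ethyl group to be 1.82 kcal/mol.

One chair has the ethyl group axial (E = 1.82 kcal/mol) and the other has it equatorial (E = 0).
ΔG = 1.82 kcal/mol between the two chairs.
K = exp(ΔG/RT) with R = 1.987×10⁻³ kcal mol⁻¹ K⁻¹ and T = 330 K gives K ≈ 16.

K ≈ 16.0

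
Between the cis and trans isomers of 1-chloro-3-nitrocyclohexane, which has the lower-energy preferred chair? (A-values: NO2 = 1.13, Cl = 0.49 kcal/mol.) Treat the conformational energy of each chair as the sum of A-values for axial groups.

cis

At 1,3 positions (parity same): cis → (e,e or a,a); trans → (a,e or e,a).
Best chair for cis: E = 0.00 kcal/mol; best chair for trans: E = 0.49 kcal/mol.
The cis isomer is lower by 0.49 kcal/mol.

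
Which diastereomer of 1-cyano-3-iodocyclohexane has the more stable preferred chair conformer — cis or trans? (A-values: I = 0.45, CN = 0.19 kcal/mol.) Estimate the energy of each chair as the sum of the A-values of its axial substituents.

cis

At 1,3 positions (parity same): cis → (e,e or a,a); trans → (a,e or e,a).
Best chair for cis: E = 0.00 kcal/mol; best chair for trans: E = 0.19 kcal/mol.
The cis isomer is lower by 0.19 kcal/mol.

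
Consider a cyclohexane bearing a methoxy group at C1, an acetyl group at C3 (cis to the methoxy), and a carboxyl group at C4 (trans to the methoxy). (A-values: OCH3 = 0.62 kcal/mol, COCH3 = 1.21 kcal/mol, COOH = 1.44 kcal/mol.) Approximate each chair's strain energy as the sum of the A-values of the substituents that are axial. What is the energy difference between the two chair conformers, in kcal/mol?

3.27 kcal/mol

Chair I (methoxy axial, acetyl axial, carboxyl axial): E = 3.27 kcal/mol.
Chair II (methoxy equatorial, acetyl equatorial, carboxyl equatorial): E = 0.00 kcal/mol.
ΔE = 3.27 − 0.00 = 3.27 kcal/mol; chair II is more stable.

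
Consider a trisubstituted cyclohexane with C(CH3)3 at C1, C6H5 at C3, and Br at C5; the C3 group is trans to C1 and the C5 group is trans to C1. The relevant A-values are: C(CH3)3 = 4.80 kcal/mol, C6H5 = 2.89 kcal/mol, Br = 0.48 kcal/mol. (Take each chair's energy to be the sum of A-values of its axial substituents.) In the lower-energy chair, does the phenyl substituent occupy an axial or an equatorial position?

axial

Chair I (tert-butyl axial, phenyl equatorial, bromo equatorial): E = 4.80 kcal/mol.
Chair II (tert-butyl equatorial, phenyl axial, bromo axial): E = 3.37 kcal/mol.
Chair II is the more stable (lower-energy) conformer, and in that chair the phenyl group is axial.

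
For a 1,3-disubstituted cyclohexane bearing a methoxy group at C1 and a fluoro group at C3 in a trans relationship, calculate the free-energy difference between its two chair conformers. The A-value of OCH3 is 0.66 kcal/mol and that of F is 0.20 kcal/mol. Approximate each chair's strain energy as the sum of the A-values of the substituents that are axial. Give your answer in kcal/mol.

0.46 kcal/mol

C1 and C3 have the same parity, so for the trans isomer the two substituents are one axial and one equatorial in each chair.
Chair I (methoxy axial, fluoro equatorial): E = 0.66 kcal/mol.
Chair II (methoxy equatorial, fluoro axial): E = 0.20 kcal/mol.
ΔE = 0.66 − 0.20 = 0.46 kcal/mol; chair II is more stable.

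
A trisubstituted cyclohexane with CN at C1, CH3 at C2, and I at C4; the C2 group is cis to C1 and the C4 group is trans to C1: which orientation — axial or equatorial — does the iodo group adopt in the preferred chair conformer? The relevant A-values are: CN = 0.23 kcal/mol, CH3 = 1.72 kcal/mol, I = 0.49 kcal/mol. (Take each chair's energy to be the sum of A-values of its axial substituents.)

axial

Chair I (cyano axial, methyl equatorial, iodo axial): E = 0.72 kcal/mol.
Chair II (cyano equatorial, methyl axial, iodo equatorial): E = 1.72 kcal/mol.
Chair I is the more stable (lower-energy) conformer, and in that chair the iodo group is axial.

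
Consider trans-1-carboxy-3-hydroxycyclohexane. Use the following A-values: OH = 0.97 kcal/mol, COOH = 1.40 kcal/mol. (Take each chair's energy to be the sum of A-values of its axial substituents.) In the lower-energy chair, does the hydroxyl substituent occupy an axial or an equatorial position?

axial

C1 and C3 have the same parity, so for the trans isomer the two substituents are one axial and one equatorial in each chair.
Chair I (hydroxyl axial, carboxyl equatorial): E = 0.97 kcal/mol.
Chair II (hydroxyl equatorial, carboxyl axial): E = 1.40 kcal/mol.
Chair I is the more stable (lower-energy) conformer, and in that chair the hydroxyl group is axial.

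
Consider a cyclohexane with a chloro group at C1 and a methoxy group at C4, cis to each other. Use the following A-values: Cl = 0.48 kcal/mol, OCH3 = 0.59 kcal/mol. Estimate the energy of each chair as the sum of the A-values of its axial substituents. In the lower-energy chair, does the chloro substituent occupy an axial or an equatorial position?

C1 and C4 have opposite parity, so for the cis isomer the two substituents are one axial and one equatorial in each chair.
Chair I (chloro axial, methoxy equatorial): E = 0.48 kcal/mol.
Chair II (chloro equatorial, methoxy axial): E = 0.59 kcal/mol.
Chair I is the more stable (lower-energy) conformer, and in that chair the chloro group is axial.

axial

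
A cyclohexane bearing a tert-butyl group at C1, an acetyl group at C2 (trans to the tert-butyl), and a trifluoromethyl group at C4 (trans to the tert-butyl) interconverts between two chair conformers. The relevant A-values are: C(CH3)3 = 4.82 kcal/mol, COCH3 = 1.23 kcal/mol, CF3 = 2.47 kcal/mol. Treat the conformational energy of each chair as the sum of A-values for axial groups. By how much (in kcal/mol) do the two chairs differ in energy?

Chair I (tert-butyl axial, acetyl axial, trifluoromethyl axial): E = 8.52 kcal/mol.
Chair II (tert-butyl equatorial, acetyl equatorial, trifluoromethyl equatorial): E = 0.00 kcal/mol.
ΔE = 8.52 − 0.00 = 8.52 kcal/mol; chair II is more stable.

8.52 kcal/mol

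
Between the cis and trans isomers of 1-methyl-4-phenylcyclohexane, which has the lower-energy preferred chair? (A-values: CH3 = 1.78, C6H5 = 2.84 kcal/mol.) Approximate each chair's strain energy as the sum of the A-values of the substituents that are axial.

trans

At 1,4 positions (parity opposite): cis → (a,e or e,a); trans → (e,e or a,a).
Best chair for cis: E = 1.78 kcal/mol; best chair for trans: E = 0.00 kcal/mol.
The trans isomer is lower by 1.78 kcal/mol.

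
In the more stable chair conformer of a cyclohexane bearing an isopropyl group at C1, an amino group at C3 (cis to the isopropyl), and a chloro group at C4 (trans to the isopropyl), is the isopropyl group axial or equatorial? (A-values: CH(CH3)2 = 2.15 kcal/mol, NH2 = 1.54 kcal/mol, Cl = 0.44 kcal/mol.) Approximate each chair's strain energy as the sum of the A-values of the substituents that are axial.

equatorial

Chair I (isopropyl axial, amino axial, chloro axial): E = 4.13 kcal/mol.
Chair II (isopropyl equatorial, amino equatorial, chloro equatorial): E = 0.00 kcal/mol.
Chair II is the more stable (lower-energy) conformer, and in that chair the isopropyl group is equatorial.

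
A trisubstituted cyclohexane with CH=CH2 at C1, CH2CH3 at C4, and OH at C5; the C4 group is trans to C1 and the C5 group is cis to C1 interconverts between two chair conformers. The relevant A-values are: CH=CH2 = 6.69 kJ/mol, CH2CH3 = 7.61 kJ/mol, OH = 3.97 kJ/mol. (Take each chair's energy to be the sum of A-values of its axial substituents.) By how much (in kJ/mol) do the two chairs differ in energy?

Chair I (vinyl axial, ethyl axial, hydroxyl axial): E = 18.27 kJ/mol.
Chair II (vinyl equatorial, ethyl equatorial, hydroxyl equatorial): E = 0.00 kJ/mol.
ΔE = 18.27 − 0.00 = 18.27 kJ/mol; chair II is more stable.

18.27 kJ/mol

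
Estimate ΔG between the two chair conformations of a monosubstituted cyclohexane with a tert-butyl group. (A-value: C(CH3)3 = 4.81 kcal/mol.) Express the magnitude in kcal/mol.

4.81 kcal/mol

A monosubstituted cyclohexane has one chair with the tert-butyl group axial (E = A = 4.81 kcal/mol) and one with it equatorial (E = 0).
ΔE = 4.81 − 0 = 4.81 kcal/mol.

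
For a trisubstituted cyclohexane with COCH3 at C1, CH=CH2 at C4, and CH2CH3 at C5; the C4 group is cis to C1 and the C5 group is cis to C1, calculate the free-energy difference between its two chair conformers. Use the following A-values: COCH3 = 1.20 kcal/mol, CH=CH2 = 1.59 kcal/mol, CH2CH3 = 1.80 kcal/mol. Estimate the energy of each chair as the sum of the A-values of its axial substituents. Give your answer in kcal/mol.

1.41 kcal/mol

Chair I (acetyl axial, vinyl equatorial, ethyl axial): E = 3.00 kcal/mol.
Chair II (acetyl equatorial, vinyl axial, ethyl equatorial): E = 1.59 kcal/mol.
ΔE = 3.00 − 1.59 = 1.41 kcal/mol; chair II is more stable.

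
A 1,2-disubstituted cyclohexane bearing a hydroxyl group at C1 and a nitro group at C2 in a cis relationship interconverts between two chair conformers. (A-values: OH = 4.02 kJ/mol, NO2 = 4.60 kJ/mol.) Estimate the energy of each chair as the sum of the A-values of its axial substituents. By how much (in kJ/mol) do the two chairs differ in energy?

0.58 kJ/mol

C1 and C2 have opposite parity, so for the cis isomer the two substituents are one axial and one equatorial in each chair.
Chair I (hydroxyl axial, nitro equatorial): E = 4.02 kJ/mol.
Chair II (hydroxyl equatorial, nitro axial): E = 4.60 kJ/mol.
ΔE = 4.60 − 4.02 = 0.58 kJ/mol; chair I is more stable.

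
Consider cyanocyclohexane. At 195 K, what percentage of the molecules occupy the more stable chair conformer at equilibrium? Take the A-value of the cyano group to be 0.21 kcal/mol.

One chair has the cyano group axial (E = 0.21 kcal/mol) and the other has it equatorial (E = 0).
ΔG = 0.21 kcal/mol between the two chairs.
K = exp(ΔG/RT) with R = 1.987×10⁻³ kcal mol⁻¹ K⁻¹ and T = 195 K gives K ≈ 1.72.
Fraction in the lower-energy chair = K/(K+1) = 63.2%.

63.2%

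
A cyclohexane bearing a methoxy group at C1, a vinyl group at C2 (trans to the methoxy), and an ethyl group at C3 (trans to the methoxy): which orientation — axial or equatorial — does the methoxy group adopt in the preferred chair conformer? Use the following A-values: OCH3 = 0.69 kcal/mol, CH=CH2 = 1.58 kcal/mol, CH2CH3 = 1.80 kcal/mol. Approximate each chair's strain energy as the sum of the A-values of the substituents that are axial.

Chair I (methoxy axial, vinyl axial, ethyl equatorial): E = 2.27 kcal/mol.
Chair II (methoxy equatorial, vinyl equatorial, ethyl axial): E = 1.80 kcal/mol.
Chair II is the more stable (lower-energy) conformer, and in that chair the methoxy group is equatorial.

equatorial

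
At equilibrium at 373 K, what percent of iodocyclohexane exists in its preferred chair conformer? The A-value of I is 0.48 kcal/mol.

One chair has the iodo group axial (E = 0.48 kcal/mol) and the other has it equatorial (E = 0).
ΔG = 0.48 kcal/mol between the two chairs.
K = exp(ΔG/RT) with R = 1.987×10⁻³ kcal mol⁻¹ K⁻¹ and T = 373 K gives K ≈ 1.91.
Fraction in the lower-energy chair = K/(K+1) = 65.6%.

65.6%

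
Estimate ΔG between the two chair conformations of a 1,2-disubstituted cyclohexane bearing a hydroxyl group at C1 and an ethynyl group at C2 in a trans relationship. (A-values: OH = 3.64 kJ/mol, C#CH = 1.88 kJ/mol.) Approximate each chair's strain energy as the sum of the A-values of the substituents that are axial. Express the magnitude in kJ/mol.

C1 and C2 have opposite parity, so for the trans isomer the two substituents are e,e in one chair and a,a in the other.
Chair I (hydroxyl axial, ethynyl axial): E = 5.52 kJ/mol.
Chair II (hydroxyl equatorial, ethynyl equatorial): E = 0.00 kJ/mol.
ΔE = 5.52 − 0.00 = 5.52 kJ/mol; chair II is more stable.

5.52 kJ/mol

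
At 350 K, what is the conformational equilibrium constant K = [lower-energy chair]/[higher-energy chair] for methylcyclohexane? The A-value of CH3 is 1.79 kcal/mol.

One chair has the methyl group axial (E = 1.79 kcal/mol) and the other has it equatorial (E = 0).
ΔG = 1.79 kcal/mol between the two chairs.
K = exp(ΔG/RT) with R = 1.987×10⁻³ kcal mol⁻¹ K⁻¹ and T = 350 K gives K ≈ 13.1.

K ≈ 13.1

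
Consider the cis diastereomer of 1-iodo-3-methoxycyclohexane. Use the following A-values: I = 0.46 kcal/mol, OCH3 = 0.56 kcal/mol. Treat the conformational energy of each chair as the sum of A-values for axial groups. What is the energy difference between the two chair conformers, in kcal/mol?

C1 and C3 have the same parity, so for the cis isomer the two substituents are e,e in one chair and a,a in the other.
Chair I (iodo axial, methoxy axial): E = 1.02 kcal/mol.
Chair II (iodo equatorial, methoxy equatorial): E = 0.00 kcal/mol.
ΔE = 1.02 − 0.00 = 1.02 kcal/mol; chair II is more stable.

1.02 kcal/mol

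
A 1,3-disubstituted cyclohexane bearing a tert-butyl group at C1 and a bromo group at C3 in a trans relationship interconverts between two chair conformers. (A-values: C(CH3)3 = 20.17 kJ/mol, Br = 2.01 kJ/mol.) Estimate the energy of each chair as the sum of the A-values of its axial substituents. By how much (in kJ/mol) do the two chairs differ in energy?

C1 and C3 have the same parity, so for the trans isomer the two substituents are one axial and one equatorial in each chair.
Chair I (tert-butyl axial, bromo equatorial): E = 20.17 kJ/mol.
Chair II (tert-butyl equatorial, bromo axial): E = 2.01 kJ/mol.
ΔE = 20.17 − 2.01 = 18.16 kJ/mol; chair II is more stable.

18.16 kJ/mol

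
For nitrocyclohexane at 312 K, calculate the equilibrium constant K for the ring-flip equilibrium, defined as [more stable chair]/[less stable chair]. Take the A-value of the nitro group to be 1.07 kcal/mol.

K ≈ 5.62

One chair has the nitro group axial (E = 1.07 kcal/mol) and the other has it equatorial (E = 0).
ΔG = 1.07 kcal/mol between the two chairs.
K = exp(ΔG/RT) with R = 1.987×10⁻³ kcal mol⁻¹ K⁻¹ and T = 312 K gives K ≈ 5.62.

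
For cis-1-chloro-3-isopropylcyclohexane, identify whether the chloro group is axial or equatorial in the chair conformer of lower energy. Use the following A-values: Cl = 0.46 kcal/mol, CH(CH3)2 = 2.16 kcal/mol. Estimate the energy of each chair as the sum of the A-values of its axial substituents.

equatorial

C1 and C3 have the same parity, so for the cis isomer the two substituents are e,e in one chair and a,a in the other.
Chair I (chloro axial, isopropyl axial): E = 2.62 kcal/mol.
Chair II (chloro equatorial, isopropyl equatorial): E = 0.00 kcal/mol.
Chair II is the more stable (lower-energy) conformer, and in that chair the chloro group is equatorial.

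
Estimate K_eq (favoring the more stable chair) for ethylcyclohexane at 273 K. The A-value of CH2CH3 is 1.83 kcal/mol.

K ≈ 29.2

One chair has the ethyl group axial (E = 1.83 kcal/mol) and the other has it equatorial (E = 0).
ΔG = 1.83 kcal/mol between the two chairs.
K = exp(ΔG/RT) with R = 1.987×10⁻³ kcal mol⁻¹ K⁻¹ and T = 273 K gives K ≈ 29.2.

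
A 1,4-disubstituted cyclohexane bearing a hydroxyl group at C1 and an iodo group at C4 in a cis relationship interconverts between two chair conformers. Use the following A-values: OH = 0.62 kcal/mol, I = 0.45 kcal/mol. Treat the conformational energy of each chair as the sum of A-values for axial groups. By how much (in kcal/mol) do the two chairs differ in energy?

C1 and C4 have opposite parity, so for the cis isomer the two substituents are one axial and one equatorial in each chair.
Chair I (hydroxyl axial, iodo equatorial): E = 0.62 kcal/mol.
Chair II (hydroxyl equatorial, iodo axial): E = 0.45 kcal/mol.
ΔE = 0.62 − 0.45 = 0.17 kcal/mol; chair II is more stable.

0.17 kcal/mol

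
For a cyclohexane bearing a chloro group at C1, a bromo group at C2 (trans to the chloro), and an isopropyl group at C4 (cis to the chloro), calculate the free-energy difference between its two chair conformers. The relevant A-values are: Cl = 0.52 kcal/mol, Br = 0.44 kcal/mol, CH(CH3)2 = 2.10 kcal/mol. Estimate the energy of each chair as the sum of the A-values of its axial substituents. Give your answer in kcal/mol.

1.14 kcal/mol

Chair I (chloro axial, bromo axial, isopropyl equatorial): E = 0.96 kcal/mol.
Chair II (chloro equatorial, bromo equatorial, isopropyl axial): E = 2.10 kcal/mol.
ΔE = 2.10 − 0.96 = 1.14 kcal/mol; chair I is more stable.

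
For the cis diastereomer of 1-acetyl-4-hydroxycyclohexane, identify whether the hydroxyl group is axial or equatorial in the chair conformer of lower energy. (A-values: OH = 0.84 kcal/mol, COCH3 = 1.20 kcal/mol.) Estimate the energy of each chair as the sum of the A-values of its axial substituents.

C1 and C4 have opposite parity, so for the cis isomer the two substituents are one axial and one equatorial in each chair.
Chair I (hydroxyl axial, acetyl equatorial): E = 0.84 kcal/mol.
Chair II (hydroxyl equatorial, acetyl axial): E = 1.20 kcal/mol.
Chair I is the more stable (lower-energy) conformer, and in that chair the hydroxyl group is axial.

axial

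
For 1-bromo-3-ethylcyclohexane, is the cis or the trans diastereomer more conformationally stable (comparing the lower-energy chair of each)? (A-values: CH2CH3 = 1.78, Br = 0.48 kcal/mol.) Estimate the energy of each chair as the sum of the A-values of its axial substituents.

cis

At 1,3 positions (parity same): cis → (e,e or a,a); trans → (a,e or e,a).
Best chair for cis: E = 0.00 kcal/mol; best chair for trans: E = 0.48 kcal/mol.
The cis isomer is lower by 0.48 kcal/mol.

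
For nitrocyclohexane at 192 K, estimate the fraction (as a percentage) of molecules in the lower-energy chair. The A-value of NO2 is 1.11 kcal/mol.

94.8%

One chair has the nitro group axial (E = 1.11 kcal/mol) and the other has it equatorial (E = 0).
ΔG = 1.11 kcal/mol between the two chairs.
K = exp(ΔG/RT) with R = 1.987×10⁻³ kcal mol⁻¹ K⁻¹ and T = 192 K gives K ≈ 18.3.
Fraction in the lower-energy chair = K/(K+1) = 94.8%.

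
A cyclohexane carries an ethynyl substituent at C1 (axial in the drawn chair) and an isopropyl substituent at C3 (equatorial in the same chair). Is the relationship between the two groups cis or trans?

trans

C1 and C3 have the same parity, so their axial bonds point in the same direction.
With same-parity carbons, two substituents on the same face are both axial or both equatorial; opposite faces give one of each.
Here the groups are axial/equatorial → opposite face → trans.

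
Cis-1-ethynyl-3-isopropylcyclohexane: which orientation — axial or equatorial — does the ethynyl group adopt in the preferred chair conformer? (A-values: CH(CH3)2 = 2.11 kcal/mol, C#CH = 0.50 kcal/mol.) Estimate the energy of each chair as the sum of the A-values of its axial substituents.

C1 and C3 have the same parity, so for the cis isomer the two substituents are e,e in one chair and a,a in the other.
Chair I (isopropyl axial, ethynyl axial): E = 2.61 kcal/mol.
Chair II (isopropyl equatorial, ethynyl equatorial): E = 0.00 kcal/mol.
Chair II is the more stable (lower-energy) conformer, and in that chair the ethynyl group is equatorial.

equatorial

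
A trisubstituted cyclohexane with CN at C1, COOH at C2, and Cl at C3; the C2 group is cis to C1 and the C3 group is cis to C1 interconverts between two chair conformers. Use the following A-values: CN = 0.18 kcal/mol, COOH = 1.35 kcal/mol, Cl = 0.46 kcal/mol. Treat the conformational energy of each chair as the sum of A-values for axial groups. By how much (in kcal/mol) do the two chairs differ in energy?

Chair I (cyano axial, carboxyl equatorial, chloro axial): E = 0.64 kcal/mol.
Chair II (cyano equatorial, carboxyl axial, chloro equatorial): E = 1.35 kcal/mol.
ΔE = 1.35 − 0.64 = 0.71 kcal/mol; chair I is more stable.

0.71 kcal/mol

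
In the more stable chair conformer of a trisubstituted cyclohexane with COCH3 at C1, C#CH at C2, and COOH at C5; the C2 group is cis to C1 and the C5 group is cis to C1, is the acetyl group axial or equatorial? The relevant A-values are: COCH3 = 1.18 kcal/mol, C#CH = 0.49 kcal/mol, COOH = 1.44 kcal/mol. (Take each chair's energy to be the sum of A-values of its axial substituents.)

Chair I (acetyl axial, ethynyl equatorial, carboxyl axial): E = 2.62 kcal/mol.
Chair II (acetyl equatorial, ethynyl axial, carboxyl equatorial): E = 0.49 kcal/mol.
Chair II is the more stable (lower-energy) conformer, and in that chair the acetyl group is equatorial.

equatorial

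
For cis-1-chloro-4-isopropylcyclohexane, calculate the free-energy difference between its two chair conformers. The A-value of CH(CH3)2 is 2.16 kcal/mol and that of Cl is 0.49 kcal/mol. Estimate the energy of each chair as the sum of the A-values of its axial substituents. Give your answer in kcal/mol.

1.67 kcal/mol

C1 and C4 have opposite parity, so for the cis isomer the two substituents are one axial and one equatorial in each chair.
Chair I (isopropyl axial, chloro equatorial): E = 2.16 kcal/mol.
Chair II (isopropyl equatorial, chloro axial): E = 0.49 kcal/mol.
ΔE = 2.16 − 0.49 = 1.67 kcal/mol; chair II is more stable.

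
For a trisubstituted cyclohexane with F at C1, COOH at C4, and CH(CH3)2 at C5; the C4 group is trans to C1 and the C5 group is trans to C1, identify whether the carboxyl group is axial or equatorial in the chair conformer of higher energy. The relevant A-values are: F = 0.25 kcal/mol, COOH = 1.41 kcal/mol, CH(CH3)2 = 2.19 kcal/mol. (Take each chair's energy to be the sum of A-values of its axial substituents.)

Chair I (fluoro axial, carboxyl axial, isopropyl equatorial): E = 1.66 kcal/mol.
Chair II (fluoro equatorial, carboxyl equatorial, isopropyl axial): E = 2.19 kcal/mol.
Chair II is the less stable (higher-energy) conformer, and in that chair the carboxyl group is equatorial.

equatorial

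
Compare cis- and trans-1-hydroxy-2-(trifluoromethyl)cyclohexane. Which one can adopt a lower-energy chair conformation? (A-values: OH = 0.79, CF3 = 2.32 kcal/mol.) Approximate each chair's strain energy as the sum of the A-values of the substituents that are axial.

At 1,2 positions (parity opposite): cis → (a,e or e,a); trans → (e,e or a,a).
Best chair for cis: E = 0.79 kcal/mol; best chair for trans: E = 0.00 kcal/mol.
The trans isomer is lower by 0.79 kcal/mol.

trans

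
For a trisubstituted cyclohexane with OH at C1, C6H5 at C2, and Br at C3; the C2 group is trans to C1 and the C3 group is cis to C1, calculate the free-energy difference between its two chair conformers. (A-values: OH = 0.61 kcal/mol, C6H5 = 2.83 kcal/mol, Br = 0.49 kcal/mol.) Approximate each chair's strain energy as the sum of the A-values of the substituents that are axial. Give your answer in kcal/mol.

3.93 kcal/mol

Chair I (hydroxyl axial, phenyl axial, bromo axial): E = 3.93 kcal/mol.
Chair II (hydroxyl equatorial, phenyl equatorial, bromo equatorial): E = 0.00 kcal/mol.
ΔE = 3.93 − 0.00 = 3.93 kcal/mol; chair II is more stable.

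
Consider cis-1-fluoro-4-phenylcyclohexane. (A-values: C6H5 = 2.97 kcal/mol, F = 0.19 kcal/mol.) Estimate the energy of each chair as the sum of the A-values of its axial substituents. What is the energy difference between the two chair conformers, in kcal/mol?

2.78 kcal/mol

C1 and C4 have opposite parity, so for the cis isomer the two substituents are one axial and one equatorial in each chair.
Chair I (phenyl axial, fluoro equatorial): E = 2.97 kcal/mol.
Chair II (phenyl equatorial, fluoro axial): E = 0.19 kcal/mol.
ΔE = 2.97 − 0.19 = 2.78 kcal/mol; chair II is more stable.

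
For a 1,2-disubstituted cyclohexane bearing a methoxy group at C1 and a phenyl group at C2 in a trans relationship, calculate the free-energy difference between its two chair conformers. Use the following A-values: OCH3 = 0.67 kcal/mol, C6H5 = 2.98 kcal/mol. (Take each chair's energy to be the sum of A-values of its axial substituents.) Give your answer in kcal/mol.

C1 and C2 have opposite parity, so for the trans isomer the two substituents are e,e in one chair and a,a in the other.
Chair I (methoxy axial, phenyl axial): E = 3.65 kcal/mol.
Chair II (methoxy equatorial, phenyl equatorial): E = 0.00 kcal/mol.
ΔE = 3.65 − 0.00 = 3.65 kcal/mol; chair II is more stable.

3.65 kcal/mol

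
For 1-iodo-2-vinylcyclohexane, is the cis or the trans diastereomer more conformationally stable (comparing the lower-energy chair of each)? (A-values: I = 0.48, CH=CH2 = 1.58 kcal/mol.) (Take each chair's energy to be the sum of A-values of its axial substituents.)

trans

At 1,2 positions (parity opposite): cis → (a,e or e,a); trans → (e,e or a,a).
Best chair for cis: E = 0.48 kcal/mol; best chair for trans: E = 0.00 kcal/mol.
The trans isomer is lower by 0.48 kcal/mol.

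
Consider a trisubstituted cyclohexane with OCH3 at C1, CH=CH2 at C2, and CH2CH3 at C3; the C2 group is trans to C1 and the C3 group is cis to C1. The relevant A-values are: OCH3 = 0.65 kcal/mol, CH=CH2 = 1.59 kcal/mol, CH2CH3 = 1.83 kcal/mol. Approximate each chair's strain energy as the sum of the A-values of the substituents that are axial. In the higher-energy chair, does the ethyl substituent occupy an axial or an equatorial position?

axial

Chair I (methoxy axial, vinyl axial, ethyl axial): E = 4.07 kcal/mol.
Chair II (methoxy equatorial, vinyl equatorial, ethyl equatorial): E = 0.00 kcal/mol.
Chair I is the less stable (higher-energy) conformer, and in that chair the ethyl group is axial.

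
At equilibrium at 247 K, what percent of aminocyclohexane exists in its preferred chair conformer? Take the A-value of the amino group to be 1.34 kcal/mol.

One chair has the amino group axial (E = 1.34 kcal/mol) and the other has it equatorial (E = 0).
ΔG = 1.34 kcal/mol between the two chairs.
K = exp(ΔG/RT) with R = 1.987×10⁻³ kcal mol⁻¹ K⁻¹ and T = 247 K gives K ≈ 15.3.
Fraction in the lower-energy chair = K/(K+1) = 93.9%.

93.9%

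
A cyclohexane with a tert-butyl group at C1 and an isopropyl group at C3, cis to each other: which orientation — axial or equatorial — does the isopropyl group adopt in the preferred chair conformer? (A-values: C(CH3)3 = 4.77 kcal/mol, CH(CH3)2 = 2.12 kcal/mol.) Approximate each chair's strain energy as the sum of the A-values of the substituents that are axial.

C1 and C3 have the same parity, so for the cis isomer the two substituents are e,e in one chair and a,a in the other.
Chair I (tert-butyl axial, isopropyl axial): E = 6.89 kcal/mol.
Chair II (tert-butyl equatorial, isopropyl equatorial): E = 0.00 kcal/mol.
Chair II is the more stable (lower-energy) conformer, and in that chair the isopropyl group is equatorial.

equatorial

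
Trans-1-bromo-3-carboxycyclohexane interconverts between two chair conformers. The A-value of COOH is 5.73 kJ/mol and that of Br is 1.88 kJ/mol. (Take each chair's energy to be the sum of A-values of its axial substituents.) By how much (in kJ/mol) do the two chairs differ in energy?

3.85 kJ/mol

C1 and C3 have the same parity, so for the trans isomer the two substituents are one axial and one equatorial in each chair.
Chair I (carboxyl axial, bromo equatorial): E = 5.73 kJ/mol.
Chair II (carboxyl equatorial, bromo axial): E = 1.88 kJ/mol.
ΔE = 5.73 − 1.88 = 3.85 kJ/mol; chair II is more stable.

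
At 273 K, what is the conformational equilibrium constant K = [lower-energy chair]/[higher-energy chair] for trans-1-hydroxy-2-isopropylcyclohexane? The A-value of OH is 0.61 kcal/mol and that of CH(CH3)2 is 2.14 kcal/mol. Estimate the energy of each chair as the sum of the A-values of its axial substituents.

K ≈ 159

C1 and C2 have opposite parity, so for the trans isomer the two substituents are e,e in one chair and a,a in the other.
Chair I (hydroxyl axial, isopropyl axial): E = 2.75 kcal/mol; chair II (hydroxyl equatorial, isopropyl equatorial): E = 0.00 kcal/mol.
ΔG = 2.75 kcal/mol between the two chairs.
K = exp(ΔG/RT) with R = 1.987×10⁻³ kcal mol⁻¹ K⁻¹ and T = 273 K gives K ≈ 159.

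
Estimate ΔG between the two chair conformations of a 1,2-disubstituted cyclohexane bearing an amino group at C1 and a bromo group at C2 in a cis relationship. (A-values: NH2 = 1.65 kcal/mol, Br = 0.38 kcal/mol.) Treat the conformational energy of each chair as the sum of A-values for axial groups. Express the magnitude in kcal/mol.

C1 and C2 have opposite parity, so for the cis isomer the two substituents are one axial and one equatorial in each chair.
Chair I (amino axial, bromo equatorial): E = 1.65 kcal/mol.
Chair II (amino equatorial, bromo axial): E = 0.38 kcal/mol.
ΔE = 1.65 − 0.38 = 1.27 kcal/mol; chair II is more stable.

1.27 kcal/mol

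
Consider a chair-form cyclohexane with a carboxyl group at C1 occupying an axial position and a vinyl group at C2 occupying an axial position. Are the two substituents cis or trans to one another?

trans

C1 and C2 have opposite parity, so their axial bonds point in opposite directions.
With opposite-parity carbons, two substituents on the same face are one axial and one equatorial; opposite faces give both axial or both equatorial.
Here the groups are axial/axial → opposite face → trans.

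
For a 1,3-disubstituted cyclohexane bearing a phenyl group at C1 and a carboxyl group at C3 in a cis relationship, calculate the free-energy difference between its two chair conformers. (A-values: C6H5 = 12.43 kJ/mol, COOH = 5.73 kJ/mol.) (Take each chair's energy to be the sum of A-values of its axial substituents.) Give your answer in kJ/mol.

18.16 kJ/mol

C1 and C3 have the same parity, so for the cis isomer the two substituents are e,e in one chair and a,a in the other.
Chair I (phenyl axial, carboxyl axial): E = 18.16 kJ/mol.
Chair II (phenyl equatorial, carboxyl equatorial): E = 0.00 kJ/mol.
ΔE = 18.16 − 0.00 = 18.16 kJ/mol; chair II is more stable.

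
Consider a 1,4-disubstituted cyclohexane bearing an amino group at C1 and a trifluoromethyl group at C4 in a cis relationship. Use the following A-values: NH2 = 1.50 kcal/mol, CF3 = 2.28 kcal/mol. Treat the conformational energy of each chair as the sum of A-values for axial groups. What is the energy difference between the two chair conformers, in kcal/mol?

C1 and C4 have opposite parity, so for the cis isomer the two substituents are one axial and one equatorial in each chair.
Chair I (amino axial, trifluoromethyl equatorial): E = 1.50 kcal/mol.
Chair II (amino equatorial, trifluoromethyl axial): E = 2.28 kcal/mol.
ΔE = 2.28 − 1.50 = 0.78 kcal/mol; chair I is more stable.

0.78 kcal/mol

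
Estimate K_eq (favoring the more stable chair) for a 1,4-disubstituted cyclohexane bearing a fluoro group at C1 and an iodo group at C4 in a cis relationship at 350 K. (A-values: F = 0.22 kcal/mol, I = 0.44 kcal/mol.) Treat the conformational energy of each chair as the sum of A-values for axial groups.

K ≈ 1.37

C1 and C4 have opposite parity, so for the cis isomer the two substituents are one axial and one equatorial in each chair.
Chair I (fluoro axial, iodo equatorial): E = 0.22 kcal/mol; chair II (fluoro equatorial, iodo axial): E = 0.44 kcal/mol.
ΔG = 0.22 kcal/mol between the two chairs.
K = exp(ΔG/RT) with R = 1.987×10⁻³ kcal mol⁻¹ K⁻¹ and T = 350 K gives K ≈ 1.37.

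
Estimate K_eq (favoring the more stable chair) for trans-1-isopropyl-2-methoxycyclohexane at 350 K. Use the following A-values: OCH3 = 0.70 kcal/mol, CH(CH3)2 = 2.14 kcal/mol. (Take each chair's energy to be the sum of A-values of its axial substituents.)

K ≈ 59.4

C1 and C2 have opposite parity, so for the trans isomer the two substituents are e,e in one chair and a,a in the other.
Chair I (methoxy axial, isopropyl axial): E = 2.84 kcal/mol; chair II (methoxy equatorial, isopropyl equatorial): E = 0.00 kcal/mol.
ΔG = 2.84 kcal/mol between the two chairs.
K = exp(ΔG/RT) with R = 1.987×10⁻³ kcal mol⁻¹ K⁻¹ and T = 350 K gives K ≈ 59.4.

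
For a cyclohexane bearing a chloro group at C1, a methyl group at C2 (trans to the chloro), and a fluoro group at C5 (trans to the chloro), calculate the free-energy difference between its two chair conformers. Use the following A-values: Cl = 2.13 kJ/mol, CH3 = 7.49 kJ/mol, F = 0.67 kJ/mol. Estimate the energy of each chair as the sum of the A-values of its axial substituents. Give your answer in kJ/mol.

8.95 kJ/mol

Chair I (chloro axial, methyl axial, fluoro equatorial): E = 9.62 kJ/mol.
Chair II (chloro equatorial, methyl equatorial, fluoro axial): E = 0.67 kJ/mol.
ΔE = 9.62 − 0.67 = 8.95 kJ/mol; chair II is more stable.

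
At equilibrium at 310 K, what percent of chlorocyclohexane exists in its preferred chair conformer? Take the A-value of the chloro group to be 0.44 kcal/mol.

One chair has the chloro group axial (E = 0.44 kcal/mol) and the other has it equatorial (E = 0).
ΔG = 0.44 kcal/mol between the two chairs.
K = exp(ΔG/RT) with R = 1.987×10⁻³ kcal mol⁻¹ K⁻¹ and T = 310 K gives K ≈ 2.04.
Fraction in the lower-energy chair = K/(K+1) = 67.1%.

67.1%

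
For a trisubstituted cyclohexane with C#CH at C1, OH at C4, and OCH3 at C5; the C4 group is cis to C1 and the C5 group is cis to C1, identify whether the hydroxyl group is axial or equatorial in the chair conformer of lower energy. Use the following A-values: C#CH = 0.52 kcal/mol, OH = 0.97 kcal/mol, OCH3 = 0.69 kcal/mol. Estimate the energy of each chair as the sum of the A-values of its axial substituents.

Chair I (ethynyl axial, hydroxyl equatorial, methoxy axial): E = 1.21 kcal/mol.
Chair II (ethynyl equatorial, hydroxyl axial, methoxy equatorial): E = 0.97 kcal/mol.
Chair II is the more stable (lower-energy) conformer, and in that chair the hydroxyl group is axial.

axial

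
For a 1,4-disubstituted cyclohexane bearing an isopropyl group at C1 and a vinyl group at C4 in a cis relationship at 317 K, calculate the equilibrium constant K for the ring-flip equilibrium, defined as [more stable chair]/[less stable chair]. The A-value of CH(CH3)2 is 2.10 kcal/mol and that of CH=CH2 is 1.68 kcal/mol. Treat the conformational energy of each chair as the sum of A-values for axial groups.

C1 and C4 have opposite parity, so for the cis isomer the two substituents are one axial and one equatorial in each chair.
Chair I (isopropyl axial, vinyl equatorial): E = 2.10 kcal/mol; chair II (isopropyl equatorial, vinyl axial): E = 1.68 kcal/mol.
ΔG = 0.42 kcal/mol between the two chairs.
K = exp(ΔG/RT) with R = 1.987×10⁻³ kcal mol⁻¹ K⁻¹ and T = 317 K gives K ≈ 1.95.

K ≈ 1.95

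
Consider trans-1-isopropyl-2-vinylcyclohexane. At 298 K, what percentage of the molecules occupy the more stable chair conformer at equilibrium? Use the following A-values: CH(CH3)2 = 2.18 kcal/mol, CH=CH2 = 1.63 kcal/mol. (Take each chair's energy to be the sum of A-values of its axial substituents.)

99.8%

C1 and C2 have opposite parity, so for the trans isomer the two substituents are e,e in one chair and a,a in the other.
Chair I (isopropyl axial, vinyl axial): E = 3.81 kcal/mol; chair II (isopropyl equatorial, vinyl equatorial): E = 0.00 kcal/mol.
ΔG = 3.81 kcal/mol between the two chairs.
K = exp(ΔG/RT) with R = 1.987×10⁻³ kcal mol⁻¹ K⁻¹ and T = 298 K gives K ≈ 623.
Fraction in the lower-energy chair = K/(K+1) = 99.8%.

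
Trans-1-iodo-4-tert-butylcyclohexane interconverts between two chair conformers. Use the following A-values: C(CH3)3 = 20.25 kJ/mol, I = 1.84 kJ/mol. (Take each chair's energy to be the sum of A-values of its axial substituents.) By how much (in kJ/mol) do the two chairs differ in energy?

C1 and C4 have opposite parity, so for the trans isomer the two substituents are e,e in one chair and a,a in the other.
Chair I (tert-butyl axial, iodo axial): E = 22.09 kJ/mol.
Chair II (tert-butyl equatorial, iodo equatorial): E = 0.00 kJ/mol.
ΔE = 22.09 − 0.00 = 22.09 kJ/mol; chair II is more stable.

22.09 kJ/mol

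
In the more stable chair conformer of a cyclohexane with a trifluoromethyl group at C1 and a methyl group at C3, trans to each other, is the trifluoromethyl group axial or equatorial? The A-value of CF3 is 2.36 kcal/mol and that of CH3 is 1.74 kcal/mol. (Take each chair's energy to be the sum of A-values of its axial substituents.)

equatorial

C1 and C3 have the same parity, so for the trans isomer the two substituents are one axial and one equatorial in each chair.
Chair I (trifluoromethyl axial, methyl equatorial): E = 2.36 kcal/mol.
Chair II (trifluoromethyl equatorial, methyl axial): E = 1.74 kcal/mol.
Chair II is the more stable (lower-energy) conformer, and in that chair the trifluoromethyl group is equatorial.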